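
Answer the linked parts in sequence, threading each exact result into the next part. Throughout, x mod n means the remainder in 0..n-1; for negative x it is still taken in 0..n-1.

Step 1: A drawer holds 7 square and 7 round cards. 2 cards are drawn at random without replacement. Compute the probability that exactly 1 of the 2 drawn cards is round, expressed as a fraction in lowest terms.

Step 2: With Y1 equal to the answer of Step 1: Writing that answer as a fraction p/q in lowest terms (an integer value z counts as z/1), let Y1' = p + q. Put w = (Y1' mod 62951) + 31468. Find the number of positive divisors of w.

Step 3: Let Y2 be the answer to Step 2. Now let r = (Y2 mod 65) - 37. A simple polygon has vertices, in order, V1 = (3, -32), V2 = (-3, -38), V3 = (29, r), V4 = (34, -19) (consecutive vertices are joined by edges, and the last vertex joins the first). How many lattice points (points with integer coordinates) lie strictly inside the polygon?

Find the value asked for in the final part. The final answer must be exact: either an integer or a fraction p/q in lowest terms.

323

Step 1: total draws C(14,2) = 91; favorable C(7,1)*C(7,1) = 49; P = 7/13; answer 7/13
Step 2: Y1 = 7/13; threaded value p + q = 20; w = 31488; 31488 = 2^8 * 3 * 41; number of divisors = (8+1) * (1+1) * (1+1) = 36; answer 36
Step 3: Y2 = 36; r = -1; cross terms: (3*-38 - -3*-32)=-210, (-3*-1 - 29*-38)=1105, (29*-19 - 34*-1)=-517, (34*-32 - 3*-19)=-1031; twice the area = |-653| = 653; area = 653/2; boundary points = 6 + 1 + 1 + 1 = 9; strictly interior points = area - boundary/2 + 1 = 323; answer 323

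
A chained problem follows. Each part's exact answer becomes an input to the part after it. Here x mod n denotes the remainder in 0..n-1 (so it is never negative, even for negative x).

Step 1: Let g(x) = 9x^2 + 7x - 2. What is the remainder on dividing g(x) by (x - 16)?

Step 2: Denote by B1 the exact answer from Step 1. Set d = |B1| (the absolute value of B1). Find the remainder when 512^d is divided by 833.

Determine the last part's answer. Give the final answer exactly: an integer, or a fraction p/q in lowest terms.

421

Step 1: remainder = value at the root: 9*(16)^2 + 7*(16)^1 - 2 = (2304) + (112) + (-2) = 2414; answer 2414
Step 2: B1 = 2414; d = 2414; squarings mod 833: 512^1=512, 512^2=582, 512^4=526, 512^8=120, 512^16=239, 512^32=477, 512^64=120, 512^128=239, 512^256=477, 512^512=120, 512^1024=239, 512^2048=477; 512^2414 = 512^2 * 512^4 * 512^8 * 512^32 * 512^64 * 512^256 * 512^2048 = 421 (mod 833); answer 421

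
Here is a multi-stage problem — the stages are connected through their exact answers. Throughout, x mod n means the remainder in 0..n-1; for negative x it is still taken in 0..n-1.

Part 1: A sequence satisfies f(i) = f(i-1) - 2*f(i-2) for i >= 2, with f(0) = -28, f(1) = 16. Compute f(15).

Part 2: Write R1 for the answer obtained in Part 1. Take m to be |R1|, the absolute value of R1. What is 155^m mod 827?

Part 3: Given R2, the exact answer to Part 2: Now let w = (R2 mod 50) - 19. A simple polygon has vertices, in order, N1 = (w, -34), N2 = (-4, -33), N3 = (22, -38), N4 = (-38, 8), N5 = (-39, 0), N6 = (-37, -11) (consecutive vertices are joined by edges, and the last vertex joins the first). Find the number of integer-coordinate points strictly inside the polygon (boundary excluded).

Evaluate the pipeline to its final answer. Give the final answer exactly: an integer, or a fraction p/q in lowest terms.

Part 1: f(2) = 1*(16) - 2*(-28) = 72; iterating: f(2)=72, f(3)=40, f(4)=-104, f(5)=-184, f(6)=24, f(7)=392, f(8)=344, f(9)=-440, f(10)=-1128, f(11)=-248, f(12)=2008, f(13)=2504, f(14)=-1512, f(15)=-6520; answer -6520
Part 2: R1 = -6520; m = 6520; squarings mod 827: 155^1=155, 155^2=42, 155^4=110, 155^8=522, 155^16=401, 155^32=363, 155^64=276, 155^128=92, 155^256=194, 155^512=421, 155^1024=263, 155^2048=528, 155^4096=85; 155^6520 = 155^8 * 155^16 * 155^32 * 155^64 * 155^256 * 155^2048 * 155^4096 = 100 (mod 827); answer 100
Part 3: R2 = 100; w = -19; cross terms: (-19*-33 - -4*-34)=491, (-4*-38 - 22*-33)=878, (22*8 - -38*-38)=-1268, (-38*0 - -39*8)=312, (-39*-11 - -37*0)=429, (-37*-34 - -19*-11)=1049; twice the area = |1891| = 1891; area = 1891/2; boundary points = 1 + 1 + 2 + 1 + 1 + 1 = 7; strictly interior points = area - boundary/2 + 1 = 943; answer 943

943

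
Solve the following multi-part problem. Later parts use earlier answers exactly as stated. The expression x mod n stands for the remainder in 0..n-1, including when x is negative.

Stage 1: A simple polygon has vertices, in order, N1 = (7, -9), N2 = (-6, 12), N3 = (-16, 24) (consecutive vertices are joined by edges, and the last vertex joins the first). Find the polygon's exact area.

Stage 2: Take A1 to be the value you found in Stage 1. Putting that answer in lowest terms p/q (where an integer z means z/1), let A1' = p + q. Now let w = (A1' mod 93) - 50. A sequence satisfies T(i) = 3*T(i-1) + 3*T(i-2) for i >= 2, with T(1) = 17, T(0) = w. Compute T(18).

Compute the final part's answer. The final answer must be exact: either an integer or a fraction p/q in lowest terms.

-2333813310

Stage 1: cross terms: (7*12 - -6*-9)=30, (-6*24 - -16*12)=48, (-16*-9 - 7*24)=-24; twice the area = |54| = 54; area = 27; answer 27
Stage 2: A1 = 27; threaded value p + q = 28; w = -22; T(2) = 3*(17) + 3*(-22) = -15; iterating: T(2)=-15, T(3)=6, T(4)=-27, T(5)=-63, T(6)=-270, T(7)=-999, T(8)=-3807, T(9)=-14418, T(10)=-54675, T(11)=-207279, T(12)=-785862, T(13)=-2979423, T(14)=-11295855, T(15)=-42825834, T(16)=-162365067, T(17)=-615572703, T(18)=-2333813310; answer -2333813310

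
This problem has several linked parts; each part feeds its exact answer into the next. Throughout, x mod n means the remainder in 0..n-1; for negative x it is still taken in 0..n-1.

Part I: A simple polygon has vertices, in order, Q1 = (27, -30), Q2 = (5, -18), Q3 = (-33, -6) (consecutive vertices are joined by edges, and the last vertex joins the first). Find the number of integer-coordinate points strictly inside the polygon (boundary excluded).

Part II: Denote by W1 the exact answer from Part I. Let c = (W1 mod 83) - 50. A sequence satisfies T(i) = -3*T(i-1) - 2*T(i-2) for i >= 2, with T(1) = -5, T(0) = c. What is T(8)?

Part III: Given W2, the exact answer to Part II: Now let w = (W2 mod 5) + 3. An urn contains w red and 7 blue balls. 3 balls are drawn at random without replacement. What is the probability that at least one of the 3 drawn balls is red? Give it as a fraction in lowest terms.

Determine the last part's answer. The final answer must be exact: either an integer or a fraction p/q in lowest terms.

26/33

Part I: cross terms: (27*-18 - 5*-30)=-336, (5*-6 - -33*-18)=-624, (-33*-30 - 27*-6)=1152; twice the area = |192| = 192; area = 96; boundary points = 2 + 2 + 12 = 16; strictly interior points = area - boundary/2 + 1 = 89; answer 89
Part II: W1 = 89; c = -44; T(2) = -3*(-5) - 2*(-44) = 103; iterating: T(2)=103, T(3)=-299, T(4)=691, T(5)=-1475, T(6)=3043, T(7)=-6179, T(8)=12451; answer 12451
Part III: W2 = 12451; w = 4; total draws C(11,3) = 165; complement C(7,3) = 35; favorable 165 - 35 = 130; P = 26/33; answer 26/33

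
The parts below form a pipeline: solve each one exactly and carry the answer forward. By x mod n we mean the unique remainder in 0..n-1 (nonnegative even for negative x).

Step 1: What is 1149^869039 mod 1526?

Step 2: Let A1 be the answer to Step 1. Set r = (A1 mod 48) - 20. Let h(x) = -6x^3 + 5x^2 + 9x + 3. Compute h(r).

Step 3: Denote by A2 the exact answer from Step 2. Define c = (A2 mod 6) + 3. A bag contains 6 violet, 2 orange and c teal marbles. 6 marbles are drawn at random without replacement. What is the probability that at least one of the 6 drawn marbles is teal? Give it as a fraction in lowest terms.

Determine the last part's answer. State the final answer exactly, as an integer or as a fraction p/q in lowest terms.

Step 1: squarings mod 1526: 1149^1=1149, 1149^2=211, 1149^4=267, 1149^8=1093, 1149^16=1317, 1149^32=953, 1149^64=239, 1149^128=659, 1149^256=897, 1149^512=407, 1149^1024=841, 1149^2048=743, 1149^4096=1163, 1149^8192=533, 1149^16384=253, 1149^32768=1443, 1149^65536=785, 1149^131072=1247, 1149^262144=15, 1149^524288=225; 1149^869039 = 1149^1 * 1149^2 * 1149^4 * 1149^8 * 1149^32 * 1149^128 * 1149^512 * 1149^16384 * 1149^65536 * 1149^262144 * 1149^524288 = 995 (mod 1526); answer 995
Step 2: A1 = 995; r = 15; -6*(15)^3 + 5*(15)^2 + 9*(15)^1 + 3 = (-20250) + (1125) + (135) + (3) = -18987; answer -18987
Step 3: A2 = -18987; c = 6; total draws C(14,6) = 3003; complement C(8,6) = 28; favorable 3003 - 28 = 2975; P = 425/429; answer 425/429

425/429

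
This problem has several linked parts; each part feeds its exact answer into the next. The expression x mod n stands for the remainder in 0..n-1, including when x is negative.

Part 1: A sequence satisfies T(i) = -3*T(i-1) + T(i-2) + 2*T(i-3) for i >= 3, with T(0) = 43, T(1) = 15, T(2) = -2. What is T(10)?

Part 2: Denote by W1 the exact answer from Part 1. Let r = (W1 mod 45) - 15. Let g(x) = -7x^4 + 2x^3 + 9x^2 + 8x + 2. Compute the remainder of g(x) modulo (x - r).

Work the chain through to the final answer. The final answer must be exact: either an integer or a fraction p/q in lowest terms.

Part 1: T(3) = -3*(-2) + 1*(15) + 2*(43) = 107; iterating: T(3)=107, T(4)=-293, T(5)=982, T(6)=-3025, T(7)=9471, T(8)=-29474, T(9)=91843, T(10)=-286061; answer -286061
Part 2: W1 = -286061; r = -11; remainder = value at the root: -7*(-11)^4 + 2*(-11)^3 + 9*(-11)^2 + 8*(-11)^1 + 2 = (-102487) + (-2662) + (1089) + (-88) + (2) = -104146; answer -104146

-104146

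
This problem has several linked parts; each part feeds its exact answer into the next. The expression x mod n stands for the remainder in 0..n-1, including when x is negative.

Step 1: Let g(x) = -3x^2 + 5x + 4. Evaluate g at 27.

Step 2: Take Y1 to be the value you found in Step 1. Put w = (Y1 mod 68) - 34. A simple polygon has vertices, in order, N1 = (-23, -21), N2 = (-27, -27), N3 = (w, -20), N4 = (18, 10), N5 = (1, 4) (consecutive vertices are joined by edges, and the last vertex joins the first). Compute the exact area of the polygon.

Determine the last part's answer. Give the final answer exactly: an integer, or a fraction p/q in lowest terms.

Step 1: -3*(27)^2 + 5*(27)^1 + 4 = (-2187) + (135) + (4) = -2048; answer -2048
Step 2: Y1 = -2048; w = 26; cross terms: (-23*-27 - -27*-21)=54, (-27*-20 - 26*-27)=1242, (26*10 - 18*-20)=620, (18*4 - 1*10)=62, (1*-21 - -23*4)=71; twice the area = |2049| = 2049; area = 2049/2; answer 2049/2

2049/2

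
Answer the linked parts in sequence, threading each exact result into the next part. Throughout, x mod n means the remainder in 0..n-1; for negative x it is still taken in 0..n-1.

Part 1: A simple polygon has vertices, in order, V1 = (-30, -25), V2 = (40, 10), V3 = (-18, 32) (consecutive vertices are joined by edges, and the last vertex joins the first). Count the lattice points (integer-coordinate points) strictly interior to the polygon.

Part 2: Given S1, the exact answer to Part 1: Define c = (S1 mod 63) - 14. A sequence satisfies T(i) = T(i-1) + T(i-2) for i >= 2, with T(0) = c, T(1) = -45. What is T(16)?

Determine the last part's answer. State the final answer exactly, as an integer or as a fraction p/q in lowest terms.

Part 1: cross terms: (-30*10 - 40*-25)=700, (40*32 - -18*10)=1460, (-18*-25 - -30*32)=1410; twice the area = |3570| = 3570; area = 1785; boundary points = 35 + 2 + 3 = 40; strictly interior points = area - boundary/2 + 1 = 1766; answer 1766
Part 2: S1 = 1766; c = -12; T(2) = 1*(-45) + 1*(-12) = -57; iterating: T(2)=-57, T(3)=-102, T(4)=-159, T(5)=-261, T(6)=-420, T(7)=-681, T(8)=-1101, T(9)=-1782, T(10)=-2883, T(11)=-4665, T(12)=-7548, T(13)=-12213, T(14)=-19761, T(15)=-31974, T(16)=-51735; answer -51735

-51735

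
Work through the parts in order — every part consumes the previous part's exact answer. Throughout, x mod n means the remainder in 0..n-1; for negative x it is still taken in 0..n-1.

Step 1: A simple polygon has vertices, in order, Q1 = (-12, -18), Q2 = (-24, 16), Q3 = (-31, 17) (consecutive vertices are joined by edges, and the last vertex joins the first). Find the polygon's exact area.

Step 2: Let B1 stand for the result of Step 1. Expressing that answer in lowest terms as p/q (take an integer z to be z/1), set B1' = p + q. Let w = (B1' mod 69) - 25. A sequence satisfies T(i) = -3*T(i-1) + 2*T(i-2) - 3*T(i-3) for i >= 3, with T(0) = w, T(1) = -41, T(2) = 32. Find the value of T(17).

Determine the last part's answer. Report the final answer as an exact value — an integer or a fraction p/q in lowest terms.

-25259670422

Step 1: cross terms: (-12*16 - -24*-18)=-624, (-24*17 - -31*16)=88, (-31*-18 - -12*17)=762; twice the area = |226| = 226; area = 113; answer 113
Step 2: B1 = 113; threaded value p + q = 114; w = 20; T(3) = -3*(32) + 2*(-41) - 3*(20) = -238; iterating: T(3)=-238, T(4)=901, T(5)=-3275, T(6)=12341, T(7)=-46276, T(8)=173335, T(9)=-649580, T(10)=2434238, T(11)=-9121879, T(12)=34182853, T(13)=-128095031, T(14)=480016436, T(15)=-1798787929, T(16)=6740681752, T(17)=-25259670422; answer -25259670422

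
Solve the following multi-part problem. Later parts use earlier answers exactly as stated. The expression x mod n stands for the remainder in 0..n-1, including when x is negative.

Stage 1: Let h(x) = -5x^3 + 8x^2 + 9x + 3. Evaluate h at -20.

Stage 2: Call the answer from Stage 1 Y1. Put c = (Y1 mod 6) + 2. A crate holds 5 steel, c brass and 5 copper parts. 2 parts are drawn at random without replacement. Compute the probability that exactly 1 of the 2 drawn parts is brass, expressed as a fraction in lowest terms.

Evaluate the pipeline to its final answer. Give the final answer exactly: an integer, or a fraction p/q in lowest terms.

10/21

Stage 1: -5*(-20)^3 + 8*(-20)^2 + 9*(-20)^1 + 3 = (40000) + (3200) + (-180) + (3) = 43023; answer 43023
Stage 2: Y1 = 43023; c = 5; total draws C(15,2) = 105; favorable C(5,1)*C(10,1) = 50; P = 10/21; answer 10/21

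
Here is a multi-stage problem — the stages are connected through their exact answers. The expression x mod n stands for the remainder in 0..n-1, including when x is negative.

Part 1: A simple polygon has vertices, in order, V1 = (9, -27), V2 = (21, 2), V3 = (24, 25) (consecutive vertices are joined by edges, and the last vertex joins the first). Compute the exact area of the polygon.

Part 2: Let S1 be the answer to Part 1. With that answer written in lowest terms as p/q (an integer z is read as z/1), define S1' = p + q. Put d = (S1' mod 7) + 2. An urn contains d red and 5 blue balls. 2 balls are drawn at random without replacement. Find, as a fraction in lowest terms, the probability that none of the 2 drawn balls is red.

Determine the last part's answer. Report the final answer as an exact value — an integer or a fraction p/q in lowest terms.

5/18

Part 1: cross terms: (9*2 - 21*-27)=585, (21*25 - 24*2)=477, (24*-27 - 9*25)=-873; twice the area = |189| = 189; area = 189/2; answer 189/2
Part 2: S1 = 189/2; threaded value p + q = 191; d = 4; total draws C(9,2) = 36; favorable C(5,2) = 10; P = 5/18; answer 5/18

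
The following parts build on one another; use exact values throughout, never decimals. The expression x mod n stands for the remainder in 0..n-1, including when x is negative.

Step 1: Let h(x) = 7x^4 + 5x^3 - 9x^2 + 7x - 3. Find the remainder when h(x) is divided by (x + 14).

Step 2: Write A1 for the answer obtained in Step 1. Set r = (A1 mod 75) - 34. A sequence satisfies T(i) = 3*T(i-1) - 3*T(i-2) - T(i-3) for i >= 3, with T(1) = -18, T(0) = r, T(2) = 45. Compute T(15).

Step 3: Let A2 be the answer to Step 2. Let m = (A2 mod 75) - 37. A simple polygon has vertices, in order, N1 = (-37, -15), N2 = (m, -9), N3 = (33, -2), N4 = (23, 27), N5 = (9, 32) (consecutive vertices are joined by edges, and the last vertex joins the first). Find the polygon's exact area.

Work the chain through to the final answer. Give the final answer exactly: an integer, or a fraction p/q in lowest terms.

Step 1: remainder = value at the root: 7*(-14)^4 + 5*(-14)^3 - 9*(-14)^2 + 7*(-14)^1 - 3 = (268912) + (-13720) + (-1764) + (-98) + (-3) = 253327; answer 253327
Step 2: A1 = 253327; r = 18; T(3) = 3*(45) - 3*(-18) - 1*(18) = 171; iterating: T(3)=171, T(4)=396, T(5)=630, T(6)=531, T(7)=-693, T(8)=-4302, T(9)=-11358, T(10)=-20475, T(11)=-23049, T(12)=3636, T(13)=100530, T(14)=313731, T(15)=635967; answer 635967
Step 3: A2 = 635967; m = 5; cross terms: (-37*-9 - 5*-15)=408, (5*-2 - 33*-9)=287, (33*27 - 23*-2)=937, (23*32 - 9*27)=493, (9*-15 - -37*32)=1049; twice the area = |3174| = 3174; area = 1587; answer 1587

1587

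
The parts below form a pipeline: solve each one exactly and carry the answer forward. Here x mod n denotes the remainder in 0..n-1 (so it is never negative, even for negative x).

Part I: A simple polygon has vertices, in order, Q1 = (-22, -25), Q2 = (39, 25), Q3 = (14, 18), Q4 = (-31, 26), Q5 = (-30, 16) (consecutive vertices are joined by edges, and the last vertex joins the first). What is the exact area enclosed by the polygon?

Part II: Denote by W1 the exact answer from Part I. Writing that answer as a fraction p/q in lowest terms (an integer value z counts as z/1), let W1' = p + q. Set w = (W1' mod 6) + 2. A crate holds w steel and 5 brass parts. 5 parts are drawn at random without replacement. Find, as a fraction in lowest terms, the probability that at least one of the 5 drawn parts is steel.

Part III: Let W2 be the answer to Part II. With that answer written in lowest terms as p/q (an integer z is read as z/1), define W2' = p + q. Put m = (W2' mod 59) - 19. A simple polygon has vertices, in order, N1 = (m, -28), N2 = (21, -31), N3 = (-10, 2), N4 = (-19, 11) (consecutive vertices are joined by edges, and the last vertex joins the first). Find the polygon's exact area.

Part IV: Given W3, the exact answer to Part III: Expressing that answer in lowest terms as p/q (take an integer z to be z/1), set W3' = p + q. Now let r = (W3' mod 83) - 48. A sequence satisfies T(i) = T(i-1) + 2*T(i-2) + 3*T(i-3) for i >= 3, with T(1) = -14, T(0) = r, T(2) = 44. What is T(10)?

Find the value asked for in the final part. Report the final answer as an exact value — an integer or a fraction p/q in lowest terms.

Part I: cross terms: (-22*25 - 39*-25)=425, (39*18 - 14*25)=352, (14*26 - -31*18)=922, (-31*16 - -30*26)=284, (-30*-25 - -22*16)=1102; twice the area = |3085| = 3085; area = 3085/2; answer 3085/2
Part II: W1 = 3085/2; threaded value p + q = 3087; w = 5; total draws C(10,5) = 252; complement C(5,5) = 1; favorable 252 - 1 = 251; P = 251/252; answer 251/252
Part III: W2 = 251/252; threaded value p + q = 503; m = 12; cross terms: (12*-31 - 21*-28)=216, (21*2 - -10*-31)=-268, (-10*11 - -19*2)=-72, (-19*-28 - 12*11)=400; twice the area = |276| = 276; area = 138; answer 138
Part IV: W3 = 138; threaded value p + q = 139; r = 8; T(3) = 1*(44) + 2*(-14) + 3*(8) = 40; iterating: T(3)=40, T(4)=86, T(5)=298, T(6)=590, T(7)=1444, T(8)=3518, T(9)=8176, T(10)=19544; answer 19544

19544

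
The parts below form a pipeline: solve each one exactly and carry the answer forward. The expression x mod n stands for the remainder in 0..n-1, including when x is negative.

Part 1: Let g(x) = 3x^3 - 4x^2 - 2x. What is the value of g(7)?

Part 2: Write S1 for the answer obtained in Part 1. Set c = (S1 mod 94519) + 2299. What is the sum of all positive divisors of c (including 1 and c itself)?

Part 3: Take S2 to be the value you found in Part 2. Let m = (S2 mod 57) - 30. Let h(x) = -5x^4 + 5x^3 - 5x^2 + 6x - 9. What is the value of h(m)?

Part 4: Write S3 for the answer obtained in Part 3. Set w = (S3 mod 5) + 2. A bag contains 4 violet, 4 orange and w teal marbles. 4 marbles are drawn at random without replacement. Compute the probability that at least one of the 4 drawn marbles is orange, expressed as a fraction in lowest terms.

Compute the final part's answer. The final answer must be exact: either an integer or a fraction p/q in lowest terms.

85/99

Part 1: 3*(7)^3 - 4*(7)^2 - 2*(7)^1 = (1029) + (-196) + (-14) = 819; answer 819
Part 2: S1 = 819; c = 3118; 3118 = 2 * 1559; sigma = (1 + 2) * (1 + 1559) = 3 * 1560 = 4680; answer 4680
Part 3: S2 = 4680; m = -24; -5*(-24)^4 + 5*(-24)^3 - 5*(-24)^2 + 6*(-24)^1 - 9 = (-1658880) + (-69120) + (-2880) + (-144) + (-9) = -1731033; answer -1731033
Part 4: S3 = -1731033; w = 4; total draws C(12,4) = 495; complement C(8,4) = 70; favorable 495 - 70 = 425; P = 85/99; answer 85/99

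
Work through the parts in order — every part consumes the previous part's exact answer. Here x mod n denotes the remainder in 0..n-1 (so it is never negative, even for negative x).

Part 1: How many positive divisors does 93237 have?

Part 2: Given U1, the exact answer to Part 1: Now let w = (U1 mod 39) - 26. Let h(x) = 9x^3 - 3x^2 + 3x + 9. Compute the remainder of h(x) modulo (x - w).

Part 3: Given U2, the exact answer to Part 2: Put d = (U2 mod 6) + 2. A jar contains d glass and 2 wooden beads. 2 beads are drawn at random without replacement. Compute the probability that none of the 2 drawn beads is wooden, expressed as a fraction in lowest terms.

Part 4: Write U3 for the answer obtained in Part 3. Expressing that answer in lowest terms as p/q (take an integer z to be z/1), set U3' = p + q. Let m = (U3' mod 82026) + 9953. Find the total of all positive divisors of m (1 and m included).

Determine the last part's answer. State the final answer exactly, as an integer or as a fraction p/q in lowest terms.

Part 1: 93237 = 3 * 31079; number of divisors = (1+1) * (1+1) = 4; answer 4
Part 2: U1 = 4; w = -22; remainder = value at the root: 9*(-22)^3 - 3*(-22)^2 + 3*(-22)^1 + 9 = (-95832) + (-1452) + (-66) + (9) = -97341; answer -97341
Part 3: U2 = -97341; d = 5; total draws C(7,2) = 21; favorable C(5,2) = 10; P = 10/21; answer 10/21
Part 4: U3 = 10/21; threaded value p + q = 31; m = 9984; 9984 = 2^8 * 3 * 13; sigma = (1 + 2 + 4 + 8 + 16 + 32 + 64 + 128 + 256) * (1 + 3) * (1 + 13) = 511 * 4 * 14 = 28616; answer 28616

28616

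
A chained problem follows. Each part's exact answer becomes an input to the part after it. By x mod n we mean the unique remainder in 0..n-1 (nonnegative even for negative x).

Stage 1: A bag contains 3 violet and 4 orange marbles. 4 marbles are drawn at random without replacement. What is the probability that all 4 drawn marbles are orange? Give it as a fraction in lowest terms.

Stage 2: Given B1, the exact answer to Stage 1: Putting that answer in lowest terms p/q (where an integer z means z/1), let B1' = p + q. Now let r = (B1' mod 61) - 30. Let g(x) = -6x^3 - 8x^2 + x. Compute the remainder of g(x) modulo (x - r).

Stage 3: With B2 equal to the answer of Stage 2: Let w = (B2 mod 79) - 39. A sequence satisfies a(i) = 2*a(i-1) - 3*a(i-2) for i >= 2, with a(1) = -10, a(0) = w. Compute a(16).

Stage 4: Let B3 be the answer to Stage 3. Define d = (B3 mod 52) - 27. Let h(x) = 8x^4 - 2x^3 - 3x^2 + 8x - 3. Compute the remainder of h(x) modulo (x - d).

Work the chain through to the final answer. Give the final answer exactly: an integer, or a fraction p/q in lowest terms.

Stage 1: total draws C(7,4) = 35; favorable C(4,4) = 1; P = 1/35; answer 1/35
Stage 2: B1 = 1/35; threaded value p + q = 36; r = 6; remainder = value at the root: -6*(6)^3 - 8*(6)^2 + 1*(6)^1 = (-1296) + (-288) + (6) = -1578; answer -1578
Stage 3: B2 = -1578; w = -37; a(2) = 2*(-10) - 3*(-37) = 91; iterating: a(2)=91, a(3)=212, a(4)=151, a(5)=-334, a(6)=-1121, a(7)=-1240, a(8)=883, a(9)=5486, a(10)=8323, a(11)=188, a(12)=-24593, a(13)=-49750, a(14)=-25721, a(15)=97808, a(16)=272779; answer 272779
Stage 4: B3 = 272779; d = 12; remainder = value at the root: 8*(12)^4 - 2*(12)^3 - 3*(12)^2 + 8*(12)^1 - 3 = (165888) + (-3456) + (-432) + (96) + (-3) = 162093; answer 162093

162093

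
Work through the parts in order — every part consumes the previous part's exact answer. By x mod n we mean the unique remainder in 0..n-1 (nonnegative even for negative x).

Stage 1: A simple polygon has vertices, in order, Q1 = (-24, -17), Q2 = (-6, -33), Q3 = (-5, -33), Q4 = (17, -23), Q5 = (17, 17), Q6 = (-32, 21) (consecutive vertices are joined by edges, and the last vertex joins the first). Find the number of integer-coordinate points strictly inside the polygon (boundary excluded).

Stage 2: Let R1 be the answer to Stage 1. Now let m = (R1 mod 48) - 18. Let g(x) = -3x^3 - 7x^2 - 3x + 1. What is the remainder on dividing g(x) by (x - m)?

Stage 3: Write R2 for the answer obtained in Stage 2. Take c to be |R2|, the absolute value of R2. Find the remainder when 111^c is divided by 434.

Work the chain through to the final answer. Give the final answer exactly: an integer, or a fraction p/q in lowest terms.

Stage 1: cross terms: (-24*-33 - -6*-17)=690, (-6*-33 - -5*-33)=33, (-5*-23 - 17*-33)=676, (17*17 - 17*-23)=680, (17*21 - -32*17)=901, (-32*-17 - -24*21)=1048; twice the area = |4028| = 4028; area = 2014; boundary points = 2 + 1 + 2 + 40 + 1 + 2 = 48; strictly interior points = area - boundary/2 + 1 = 1991; answer 1991
Stage 2: R1 = 1991; m = 5; remainder = value at the root: -3*(5)^3 - 7*(5)^2 - 3*(5)^1 + 1 = (-375) + (-175) + (-15) + (1) = -564; answer -564
Stage 3: R2 = -564; c = 564; squarings mod 434: 111^1=111, 111^2=169, 111^4=351, 111^8=379, 111^16=421, 111^32=169, 111^64=351, 111^128=379, 111^256=421, 111^512=169; 111^564 = 111^4 * 111^16 * 111^32 * 111^512 = 281 (mod 434); answer 281

281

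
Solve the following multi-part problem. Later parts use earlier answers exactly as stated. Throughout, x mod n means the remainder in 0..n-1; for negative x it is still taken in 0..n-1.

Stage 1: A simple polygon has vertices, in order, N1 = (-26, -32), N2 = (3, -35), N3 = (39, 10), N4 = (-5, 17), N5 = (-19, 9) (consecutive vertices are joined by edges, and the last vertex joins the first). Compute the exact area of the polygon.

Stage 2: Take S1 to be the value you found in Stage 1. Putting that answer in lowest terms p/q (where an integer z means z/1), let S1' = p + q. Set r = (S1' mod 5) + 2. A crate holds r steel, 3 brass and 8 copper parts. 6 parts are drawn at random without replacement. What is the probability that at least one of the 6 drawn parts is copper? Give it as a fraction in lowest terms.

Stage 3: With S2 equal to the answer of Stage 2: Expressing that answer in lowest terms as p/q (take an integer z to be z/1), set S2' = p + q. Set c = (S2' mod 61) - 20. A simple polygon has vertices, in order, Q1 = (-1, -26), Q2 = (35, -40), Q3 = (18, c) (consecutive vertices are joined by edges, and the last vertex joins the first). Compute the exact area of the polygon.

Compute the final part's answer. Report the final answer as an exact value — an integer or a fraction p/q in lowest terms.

Stage 1: cross terms: (-26*-35 - 3*-32)=1006, (3*10 - 39*-35)=1395, (39*17 - -5*10)=713, (-5*9 - -19*17)=278, (-19*-32 - -26*9)=842; twice the area = |4234| = 4234; area = 2117; answer 2117
Stage 2: S1 = 2117; threaded value p + q = 2118; r = 5; total draws C(16,6) = 8008; complement C(8,6) = 28; favorable 8008 - 28 = 7980; P = 285/286; answer 285/286
Stage 3: S2 = 285/286; threaded value p + q = 571; c = 2; cross terms: (-1*-40 - 35*-26)=950, (35*2 - 18*-40)=790, (18*-26 - -1*2)=-466; twice the area = |1274| = 1274; area = 637; answer 637

637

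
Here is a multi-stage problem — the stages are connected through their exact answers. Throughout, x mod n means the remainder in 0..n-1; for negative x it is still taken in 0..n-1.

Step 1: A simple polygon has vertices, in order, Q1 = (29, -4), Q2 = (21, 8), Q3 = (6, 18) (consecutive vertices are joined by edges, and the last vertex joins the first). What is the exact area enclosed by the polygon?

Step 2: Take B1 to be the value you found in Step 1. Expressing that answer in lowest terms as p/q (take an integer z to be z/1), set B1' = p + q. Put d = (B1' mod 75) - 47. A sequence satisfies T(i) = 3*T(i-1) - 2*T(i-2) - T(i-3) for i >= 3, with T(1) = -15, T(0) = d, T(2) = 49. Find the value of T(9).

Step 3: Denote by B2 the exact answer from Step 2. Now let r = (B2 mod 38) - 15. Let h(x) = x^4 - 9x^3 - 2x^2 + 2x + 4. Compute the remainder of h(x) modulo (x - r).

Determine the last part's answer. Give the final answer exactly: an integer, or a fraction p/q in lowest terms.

Step 1: cross terms: (29*8 - 21*-4)=316, (21*18 - 6*8)=330, (6*-4 - 29*18)=-546; twice the area = |100| = 100; area = 50; answer 50
Step 2: B1 = 50; threaded value p + q = 51; d = 4; T(3) = 3*(49) - 2*(-15) - 1*(4) = 173; iterating: T(3)=173, T(4)=436, T(5)=913, T(6)=1694, T(7)=2820, T(8)=4159, T(9)=5143; answer 5143
Step 3: B2 = 5143; r = -2; remainder = value at the root: 1*(-2)^4 - 9*(-2)^3 - 2*(-2)^2 + 2*(-2)^1 + 4 = (16) + (72) + (-8) + (-4) + (4) = 80; answer 80

80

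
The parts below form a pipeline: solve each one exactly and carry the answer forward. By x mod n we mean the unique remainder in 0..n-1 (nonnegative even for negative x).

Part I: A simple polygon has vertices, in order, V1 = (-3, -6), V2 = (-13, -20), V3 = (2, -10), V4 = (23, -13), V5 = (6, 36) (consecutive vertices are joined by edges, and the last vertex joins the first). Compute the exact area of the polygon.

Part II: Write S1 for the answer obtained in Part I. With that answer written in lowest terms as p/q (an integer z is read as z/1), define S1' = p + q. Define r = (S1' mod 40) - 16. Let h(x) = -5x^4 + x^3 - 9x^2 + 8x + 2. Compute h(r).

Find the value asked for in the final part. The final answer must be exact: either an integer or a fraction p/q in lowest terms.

-103150

Part I: cross terms: (-3*-20 - -13*-6)=-18, (-13*-10 - 2*-20)=170, (2*-13 - 23*-10)=204, (23*36 - 6*-13)=906, (6*-6 - -3*36)=72; twice the area = |1334| = 1334; area = 667; answer 667
Part II: S1 = 667; threaded value p + q = 668; r = 12; -5*(12)^4 + 1*(12)^3 - 9*(12)^2 + 8*(12)^1 + 2 = (-103680) + (1728) + (-1296) + (96) + (2) = -103150; answer -103150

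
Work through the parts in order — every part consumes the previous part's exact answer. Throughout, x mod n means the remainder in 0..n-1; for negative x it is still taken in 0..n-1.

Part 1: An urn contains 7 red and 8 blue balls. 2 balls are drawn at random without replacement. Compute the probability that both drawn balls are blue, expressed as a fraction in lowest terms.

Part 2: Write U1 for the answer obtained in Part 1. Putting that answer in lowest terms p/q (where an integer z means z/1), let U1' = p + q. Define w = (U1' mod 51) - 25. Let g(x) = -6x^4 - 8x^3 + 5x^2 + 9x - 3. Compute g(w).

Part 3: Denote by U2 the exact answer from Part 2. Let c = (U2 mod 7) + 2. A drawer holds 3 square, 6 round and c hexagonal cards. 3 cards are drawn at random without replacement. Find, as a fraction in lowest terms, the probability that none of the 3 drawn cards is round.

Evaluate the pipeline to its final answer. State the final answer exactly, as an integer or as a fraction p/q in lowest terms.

Part 1: total draws C(15,2) = 105; favorable C(8,2) = 28; P = 4/15; answer 4/15
Part 2: U1 = 4/15; threaded value p + q = 19; w = -6; -6*(-6)^4 - 8*(-6)^3 + 5*(-6)^2 + 9*(-6)^1 - 3 = (-7776) + (1728) + (180) + (-54) + (-3) = -5925; answer -5925
Part 3: U2 = -5925; c = 6; total draws C(15,3) = 455; favorable C(9,3) = 84; P = 12/65; answer 12/65

12/65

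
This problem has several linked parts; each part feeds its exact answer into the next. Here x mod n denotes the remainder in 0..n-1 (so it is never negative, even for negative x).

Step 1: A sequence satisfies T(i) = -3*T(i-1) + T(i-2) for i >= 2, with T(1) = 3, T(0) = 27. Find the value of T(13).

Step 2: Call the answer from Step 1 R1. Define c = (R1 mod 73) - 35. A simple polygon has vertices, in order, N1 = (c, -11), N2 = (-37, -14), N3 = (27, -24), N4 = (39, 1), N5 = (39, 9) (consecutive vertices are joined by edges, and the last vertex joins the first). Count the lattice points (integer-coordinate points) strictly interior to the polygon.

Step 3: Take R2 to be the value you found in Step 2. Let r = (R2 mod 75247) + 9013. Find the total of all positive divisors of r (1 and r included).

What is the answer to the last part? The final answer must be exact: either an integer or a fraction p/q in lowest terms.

9792

Step 1: T(2) = -3*(3) + 1*(27) = 18; iterating: T(2)=18, T(3)=-51, T(4)=171, T(5)=-564, T(6)=1863, T(7)=-6153, T(8)=20322, T(9)=-67119, T(10)=221679, T(11)=-732156, T(12)=2418147, T(13)=-7986597; answer -7986597
Step 2: R1 = -7986597; c = 6; cross terms: (6*-14 - -37*-11)=-491, (-37*-24 - 27*-14)=1266, (27*1 - 39*-24)=963, (39*9 - 39*1)=312, (39*-11 - 6*9)=-483; twice the area = |1567| = 1567; area = 1567/2; boundary points = 1 + 2 + 1 + 8 + 1 = 13; strictly interior points = area - boundary/2 + 1 = 778; answer 778
Step 3: R2 = 778; r = 9791; 9791 is prime, so its only divisors are 1 and 9791; sigma = 1 + 9791 = 9792; answer 9792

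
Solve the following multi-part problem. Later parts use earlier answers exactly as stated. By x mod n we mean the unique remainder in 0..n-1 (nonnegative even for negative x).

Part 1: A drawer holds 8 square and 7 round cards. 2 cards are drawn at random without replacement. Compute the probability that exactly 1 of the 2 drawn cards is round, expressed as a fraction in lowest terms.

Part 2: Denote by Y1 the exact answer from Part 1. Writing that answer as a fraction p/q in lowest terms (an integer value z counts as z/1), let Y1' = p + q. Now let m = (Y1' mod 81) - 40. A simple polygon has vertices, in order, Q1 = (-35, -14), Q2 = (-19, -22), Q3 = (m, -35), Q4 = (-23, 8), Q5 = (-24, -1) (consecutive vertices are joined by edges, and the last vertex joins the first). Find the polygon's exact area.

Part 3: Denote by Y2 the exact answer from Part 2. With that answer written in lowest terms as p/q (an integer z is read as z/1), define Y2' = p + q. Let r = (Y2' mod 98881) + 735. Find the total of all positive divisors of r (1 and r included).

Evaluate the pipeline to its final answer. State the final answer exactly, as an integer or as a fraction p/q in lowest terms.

1232

Part 1: total draws C(15,2) = 105; favorable C(7,1)*C(8,1) = 56; P = 8/15; answer 8/15
Part 2: Y1 = 8/15; threaded value p + q = 23; m = -17; cross terms: (-35*-22 - -19*-14)=504, (-19*-35 - -17*-22)=291, (-17*8 - -23*-35)=-941, (-23*-1 - -24*8)=215, (-24*-14 - -35*-1)=301; twice the area = |370| = 370; area = 185; answer 185
Part 3: Y2 = 185; threaded value p + q = 186; r = 921; 921 = 3 * 307; sigma = (1 + 3) * (1 + 307) = 4 * 308 = 1232; answer 1232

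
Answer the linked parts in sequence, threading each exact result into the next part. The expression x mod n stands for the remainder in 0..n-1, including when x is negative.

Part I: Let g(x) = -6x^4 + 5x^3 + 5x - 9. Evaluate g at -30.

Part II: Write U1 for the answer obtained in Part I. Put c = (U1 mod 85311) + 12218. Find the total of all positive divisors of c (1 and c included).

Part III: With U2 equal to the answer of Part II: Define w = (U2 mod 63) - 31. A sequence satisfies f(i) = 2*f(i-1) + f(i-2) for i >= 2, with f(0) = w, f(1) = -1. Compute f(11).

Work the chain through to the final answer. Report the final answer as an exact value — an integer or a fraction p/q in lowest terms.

Part I: -6*(-30)^4 + 5*(-30)^3 + 5*(-30)^1 - 9 = (-4860000) + (-135000) + (-150) + (-9) = -4995159; answer -4995159
Part II: U1 = -4995159; c = 50408; 50408 = 2^3 * 6301; sigma = (1 + 2 + 4 + 8) * (1 + 6301) = 15 * 6302 = 94530; answer 94530
Part III: U2 = 94530; w = -1; f(2) = 2*(-1) + 1*(-1) = -3; iterating: f(2)=-3, f(3)=-7, f(4)=-17, f(5)=-41, f(6)=-99, f(7)=-239, f(8)=-577, f(9)=-1393, f(10)=-3363, f(11)=-8119; answer -8119

-8119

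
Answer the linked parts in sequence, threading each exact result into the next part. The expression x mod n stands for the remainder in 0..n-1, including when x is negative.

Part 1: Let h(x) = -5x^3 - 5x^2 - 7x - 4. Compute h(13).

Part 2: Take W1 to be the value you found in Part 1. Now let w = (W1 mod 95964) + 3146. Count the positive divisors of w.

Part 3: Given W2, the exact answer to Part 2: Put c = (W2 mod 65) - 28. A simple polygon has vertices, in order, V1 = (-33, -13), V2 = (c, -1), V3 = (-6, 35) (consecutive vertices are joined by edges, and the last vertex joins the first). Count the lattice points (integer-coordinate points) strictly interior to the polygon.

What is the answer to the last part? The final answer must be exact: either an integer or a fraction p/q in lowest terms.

Part 1: -5*(13)^3 - 5*(13)^2 - 7*(13)^1 - 4 = (-10985) + (-845) + (-91) + (-4) = -11925; answer -11925
Part 2: W1 = -11925; w = 87185; 87185 = 5 * 7 * 47 * 53; number of divisors = (1+1) * (1+1) * (1+1) * (1+1) = 16; answer 16
Part 3: W2 = 16; c = -12; cross terms: (-33*-1 - -12*-13)=-123, (-12*35 - -6*-1)=-426, (-6*-13 - -33*35)=1233; twice the area = |684| = 684; area = 342; boundary points = 3 + 6 + 3 = 12; strictly interior points = area - boundary/2 + 1 = 337; answer 337

337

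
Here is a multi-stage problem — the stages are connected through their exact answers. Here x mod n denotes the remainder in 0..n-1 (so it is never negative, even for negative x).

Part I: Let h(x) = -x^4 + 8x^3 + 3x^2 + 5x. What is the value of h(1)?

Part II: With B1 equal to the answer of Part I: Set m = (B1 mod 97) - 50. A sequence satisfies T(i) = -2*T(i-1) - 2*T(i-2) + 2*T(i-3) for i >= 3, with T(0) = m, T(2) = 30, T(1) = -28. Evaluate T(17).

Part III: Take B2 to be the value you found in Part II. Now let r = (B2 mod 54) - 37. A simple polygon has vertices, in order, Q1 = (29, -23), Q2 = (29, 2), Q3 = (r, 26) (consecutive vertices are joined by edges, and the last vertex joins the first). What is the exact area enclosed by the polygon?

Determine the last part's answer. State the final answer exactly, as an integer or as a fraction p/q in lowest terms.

Part I: -1*(1)^4 + 8*(1)^3 + 3*(1)^2 + 5*(1)^1 = (-1) + (8) + (3) + (5) = 15; answer 15
Part II: B1 = 15; m = -35; T(3) = -2*(30) - 2*(-28) + 2*(-35) = -74; iterating: T(3)=-74, T(4)=32, T(5)=144, T(6)=-500, T(7)=776, T(8)=-264, T(9)=-2024, T(10)=6128, T(11)=-8736, T(12)=1168, T(13)=27392, T(14)=-74592, T(15)=96736, T(16)=10496, T(17)=-363648; answer -363648
Part III: B2 = -363648; r = 5; cross terms: (29*2 - 29*-23)=725, (29*26 - 5*2)=744, (5*-23 - 29*26)=-869; twice the area = |600| = 600; area = 300; answer 300

300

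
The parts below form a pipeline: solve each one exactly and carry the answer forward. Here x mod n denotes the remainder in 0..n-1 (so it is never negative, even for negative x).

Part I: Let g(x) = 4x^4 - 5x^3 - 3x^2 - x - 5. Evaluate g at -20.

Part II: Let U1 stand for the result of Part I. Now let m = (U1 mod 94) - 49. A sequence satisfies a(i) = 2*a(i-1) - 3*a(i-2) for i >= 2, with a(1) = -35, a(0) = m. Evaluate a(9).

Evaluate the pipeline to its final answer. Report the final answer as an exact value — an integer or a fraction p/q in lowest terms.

Part I: 4*(-20)^4 - 5*(-20)^3 - 3*(-20)^2 - 1*(-20)^1 - 5 = (640000) + (40000) + (-1200) + (20) + (-5) = 678815; answer 678815
Part II: U1 = 678815; m = -8; a(2) = 2*(-35) - 3*(-8) = -46; iterating: a(2)=-46, a(3)=13, a(4)=164, a(5)=289, a(6)=86, a(7)=-695, a(8)=-1648, a(9)=-1211; answer -1211

-1211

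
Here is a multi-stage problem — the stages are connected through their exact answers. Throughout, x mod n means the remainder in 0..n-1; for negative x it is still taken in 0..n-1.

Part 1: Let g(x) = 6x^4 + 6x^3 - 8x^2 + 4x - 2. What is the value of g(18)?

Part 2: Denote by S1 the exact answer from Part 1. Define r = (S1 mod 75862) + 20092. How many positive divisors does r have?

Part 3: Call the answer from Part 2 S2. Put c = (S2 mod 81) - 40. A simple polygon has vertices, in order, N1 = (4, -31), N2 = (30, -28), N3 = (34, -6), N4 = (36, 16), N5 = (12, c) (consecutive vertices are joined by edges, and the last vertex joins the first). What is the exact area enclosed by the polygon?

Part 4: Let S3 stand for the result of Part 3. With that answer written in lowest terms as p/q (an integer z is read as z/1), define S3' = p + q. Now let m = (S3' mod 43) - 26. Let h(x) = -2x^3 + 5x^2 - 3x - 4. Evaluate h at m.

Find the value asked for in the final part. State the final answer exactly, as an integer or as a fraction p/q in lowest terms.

-2094

Part 1: 6*(18)^4 + 6*(18)^3 - 8*(18)^2 + 4*(18)^1 - 2 = (629856) + (34992) + (-2592) + (72) + (-2) = 662326; answer 662326
Part 2: S1 = 662326; r = 75522; 75522 = 2 * 3 * 41 * 307; number of divisors = (1+1) * (1+1) * (1+1) * (1+1) = 16; answer 16
Part 3: S2 = 16; c = -24; cross terms: (4*-28 - 30*-31)=818, (30*-6 - 34*-28)=772, (34*16 - 36*-6)=760, (36*-24 - 12*16)=-1056, (12*-31 - 4*-24)=-276; twice the area = |1018| = 1018; area = 509; answer 509
Part 4: S3 = 509; threaded value p + q = 510; m = 11; -2*(11)^3 + 5*(11)^2 - 3*(11)^1 - 4 = (-2662) + (605) + (-33) + (-4) = -2094; answer -2094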